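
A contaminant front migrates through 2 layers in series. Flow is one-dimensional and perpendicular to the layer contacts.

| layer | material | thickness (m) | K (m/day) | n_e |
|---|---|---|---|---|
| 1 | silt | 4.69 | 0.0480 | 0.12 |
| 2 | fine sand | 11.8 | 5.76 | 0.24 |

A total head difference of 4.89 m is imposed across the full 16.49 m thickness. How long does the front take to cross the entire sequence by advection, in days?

69.3

With flow normal to the layers, continuity requires the same specific discharge q through every layer.
Σ(b_i/K_i) = 4.69/0.0480 + 11.8/5.76 = 99.76 d.
q = Δh / Σ(b_i/K_i) = 4.89 / 99.76 = 0.04902 m/day.
In each layer the seepage velocity is v_i = q/n_i, so the layer transit time is t_i = b_i·n_i / q:
  layer 1 (silt): t_1 = 4.69 × 0.12 / 0.04902 = 11.48 d
  layer 2 (fine sand): t_2 = 11.8 × 0.24 / 0.04902 = 57.77 d
Total t = Σ t_i = 69.25 days.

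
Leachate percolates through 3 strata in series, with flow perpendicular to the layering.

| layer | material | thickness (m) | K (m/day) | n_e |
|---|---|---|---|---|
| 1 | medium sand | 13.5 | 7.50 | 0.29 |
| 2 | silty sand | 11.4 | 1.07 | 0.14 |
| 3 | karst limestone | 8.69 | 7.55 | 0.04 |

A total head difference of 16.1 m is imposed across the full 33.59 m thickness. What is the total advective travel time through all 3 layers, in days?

With flow normal to the layers, continuity requires the same specific discharge q through every layer.
Σ(b_i/K_i) = 13.5/7.50 + 11.4/1.07 + 8.69/7.55 = 13.61 d.
q = Δh / Σ(b_i/K_i) = 16.1 / 13.61 = 1.183 m/day.
In each layer the seepage velocity is v_i = q/n_i, so the layer transit time is t_i = b_i·n_i / q:
  layer 1 (medium sand): t_1 = 13.5 × 0.29 / 1.183 = 3.308 d
  layer 2 (silty sand): t_2 = 11.4 × 0.14 / 1.183 = 1.349 d
  layer 3 (karst limestone): t_3 = 8.69 × 0.04 / 1.183 = 0.2937 d
Total t = Σ t_i = 4.951 days.

4.95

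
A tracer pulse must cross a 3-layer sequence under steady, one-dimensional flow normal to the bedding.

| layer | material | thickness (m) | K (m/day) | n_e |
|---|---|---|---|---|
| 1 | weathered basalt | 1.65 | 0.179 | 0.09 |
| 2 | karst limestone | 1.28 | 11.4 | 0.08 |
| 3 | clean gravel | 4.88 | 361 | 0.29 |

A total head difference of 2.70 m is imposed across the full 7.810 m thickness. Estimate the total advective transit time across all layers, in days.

5.77

With flow normal to the layers, continuity requires the same specific discharge q through every layer.
Σ(b_i/K_i) = 1.65/0.179 + 1.28/11.4 + 4.88/361 = 9.344 d.
q = Δh / Σ(b_i/K_i) = 2.70 / 9.344 = 0.2890 m/day.
In each layer the seepage velocity is v_i = q/n_i, so the layer transit time is t_i = b_i·n_i / q:
  layer 1 (weathered basalt): t_1 = 1.65 × 0.09 / 0.2890 = 0.5139 d
  layer 2 (karst limestone): t_2 = 1.28 × 0.08 / 0.2890 = 0.3544 d
  layer 3 (clean gravel): t_3 = 4.88 × 0.29 / 0.2890 = 4.897 d
Total t = Σ t_i = 5.766 days.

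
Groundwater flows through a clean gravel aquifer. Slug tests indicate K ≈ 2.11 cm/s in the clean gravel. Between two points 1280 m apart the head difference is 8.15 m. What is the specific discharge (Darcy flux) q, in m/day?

11.6

Convert K: 2.11 cm/s × 864 = 1823 m/day.
Hydraulic gradient i = Δh / L = 8.15 / 1280 = 0.006367.
Specific discharge q = K · i = 1823 × 0.006367 = 11.61 m/day.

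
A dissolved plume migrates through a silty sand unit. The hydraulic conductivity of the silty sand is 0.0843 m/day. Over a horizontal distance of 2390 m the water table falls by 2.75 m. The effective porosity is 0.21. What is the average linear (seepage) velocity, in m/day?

0.000462

Hydraulic gradient i = Δh / L = 2.75 / 2390 = 0.001151.
Darcy flux q = K · i = 0.08430 × 0.001151 = 9.700e-05 m/day.
Seepage velocity v = q / n_e = 9.700e-05 / 0.21 = 0.0004619 m/day.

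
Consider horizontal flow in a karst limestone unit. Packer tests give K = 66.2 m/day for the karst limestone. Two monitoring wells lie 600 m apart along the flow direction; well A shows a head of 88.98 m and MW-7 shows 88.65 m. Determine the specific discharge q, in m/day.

Hydraulic gradient i = (88.98 − 88.65) / 600 = 0.33 / 600 = 0.0005500.
Specific discharge q = K · i = 66.20 × 0.0005500 = 0.03641 m/day.

0.0364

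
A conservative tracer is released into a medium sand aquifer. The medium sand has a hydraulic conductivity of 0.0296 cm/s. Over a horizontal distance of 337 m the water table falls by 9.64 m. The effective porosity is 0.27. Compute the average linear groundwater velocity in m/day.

Convert K: 0.0296 cm/s × 864 = 25.57 m/day.
Hydraulic gradient i = Δh / L = 9.64 / 337 = 0.02861.
Darcy flux q = K · i = 25.57 × 0.02861 = 0.7316 m/day.
Seepage velocity v = q / n_e = 0.7316 / 0.27 = 2.709 m/day.

2.71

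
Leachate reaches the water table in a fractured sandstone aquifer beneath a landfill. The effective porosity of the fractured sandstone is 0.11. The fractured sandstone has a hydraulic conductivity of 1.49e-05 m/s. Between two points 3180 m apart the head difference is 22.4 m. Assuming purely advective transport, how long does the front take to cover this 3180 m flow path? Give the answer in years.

Convert K: 1.49e-05 m/s × 86400 = 1.287 m/day.
Hydraulic gradient i = Δh / L = 22.4 / 3180 = 0.007044.
Darcy flux q = K · i = 1.287 × 0.007044 = 0.009068 m/day.
Seepage velocity v = q / n_e = 0.009068 / 0.11 = 0.08244 m/day.
Travel time t = L / v = 3180 / 0.08244 = 38574 days = 105.6 years.

106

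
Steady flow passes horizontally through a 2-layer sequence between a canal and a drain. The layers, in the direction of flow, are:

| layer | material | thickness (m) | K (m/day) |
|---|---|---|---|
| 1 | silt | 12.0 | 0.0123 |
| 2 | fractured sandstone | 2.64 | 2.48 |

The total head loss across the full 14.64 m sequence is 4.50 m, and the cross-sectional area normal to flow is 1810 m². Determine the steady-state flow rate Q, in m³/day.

Flow is perpendicular to layering, so the layers act in series and the equivalent K is the thickness-weighted harmonic mean.
Total thickness L = 12.0 + 2.64 = 14.64 m.
Σ(b_i/K_i) = 12.0/0.0123 + 2.64/2.48 = 976.7 d.
K_eq = L / Σ(b_i/K_i) = 14.64 / 976.7 = 0.01499 m/day.
Q = K_eq · A · (Δh/L) = 0.01499 × 1810 × (4.50/14.64) = 8.340 m³/day.

8.34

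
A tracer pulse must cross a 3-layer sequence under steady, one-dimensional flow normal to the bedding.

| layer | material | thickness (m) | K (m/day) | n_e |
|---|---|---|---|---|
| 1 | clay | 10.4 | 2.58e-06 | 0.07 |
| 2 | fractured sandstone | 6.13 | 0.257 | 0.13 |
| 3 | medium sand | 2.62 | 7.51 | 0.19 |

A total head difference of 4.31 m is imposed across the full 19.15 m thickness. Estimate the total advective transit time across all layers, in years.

5180

With flow normal to the layers, continuity requires the same specific discharge q through every layer.
Σ(b_i/K_i) = 10.4/2.58e-06 + 6.13/0.257 + 2.62/7.51 = 4.031e+06 d.
q = Δh / Σ(b_i/K_i) = 4.31 / 4.031e+06 = 1.069e-06 m/day.
In each layer the seepage velocity is v_i = q/n_i, so the layer transit time is t_i = b_i·n_i / q:
  layer 1 (clay): t_1 = 10.4 × 0.07 / 1.069e-06 = 6.809e+05 d
  layer 2 (fractured sandstone): t_2 = 6.13 × 0.13 / 1.069e-06 = 7.453e+05 d
  layer 3 (medium sand): t_3 = 2.62 × 0.19 / 1.069e-06 = 4.656e+05 d
Total t = Σ t_i = 1.892e+06 days = 5179 years.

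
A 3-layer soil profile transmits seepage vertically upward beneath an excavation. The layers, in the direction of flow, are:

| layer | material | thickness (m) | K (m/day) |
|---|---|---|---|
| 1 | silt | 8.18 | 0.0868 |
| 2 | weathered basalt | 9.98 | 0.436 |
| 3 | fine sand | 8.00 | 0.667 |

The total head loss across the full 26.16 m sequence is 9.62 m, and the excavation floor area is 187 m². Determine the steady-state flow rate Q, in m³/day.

Flow is perpendicular to layering, so the layers act in series and the equivalent K is the thickness-weighted harmonic mean.
Total thickness L = 8.18 + 9.98 + 8.00 = 26.16 m.
Σ(b_i/K_i) = 8.18/0.0868 + 9.98/0.436 + 8.00/0.667 = 129.1 d.
K_eq = L / Σ(b_i/K_i) = 26.16 / 129.1 = 0.2026 m/day.
Q = K_eq · A · (Δh/L) = 0.2026 × 187 × (9.62/26.16) = 13.93 m³/day.

13.9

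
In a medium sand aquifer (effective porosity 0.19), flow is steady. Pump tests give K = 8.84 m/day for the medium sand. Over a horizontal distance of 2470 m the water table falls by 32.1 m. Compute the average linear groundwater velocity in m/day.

Hydraulic gradient i = Δh / L = 32.1 / 2470 = 0.01300.
Darcy flux q = K · i = 8.840 × 0.01300 = 0.1149 m/day.
Seepage velocity v = q / n_e = 0.1149 / 0.19 = 0.6047 m/day.

0.605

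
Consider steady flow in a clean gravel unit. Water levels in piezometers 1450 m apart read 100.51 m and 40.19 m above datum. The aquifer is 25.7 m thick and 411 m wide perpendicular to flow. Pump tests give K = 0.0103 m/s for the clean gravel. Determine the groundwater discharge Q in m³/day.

Convert K: 0.0103 m/s × 86400 = 889.9 m/day.
Cross-sectional area A = 411 × 25.7 = 10563 m².
Hydraulic gradient i = (100.51 − 40.19) / 1450 = 60.32 / 1450 = 0.04160.
Darcy's law: Q = K · A · i = 889.9 × 10563 × 0.04160 = 3.910e+05 m³/day.

391000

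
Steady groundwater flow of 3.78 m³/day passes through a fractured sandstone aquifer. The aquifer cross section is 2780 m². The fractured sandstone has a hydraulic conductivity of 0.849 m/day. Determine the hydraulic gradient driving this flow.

From Q = K·A·i, i = Q / (K·A) = 3.78 / (0.8490 × 2780) = 0.001602.

0.00160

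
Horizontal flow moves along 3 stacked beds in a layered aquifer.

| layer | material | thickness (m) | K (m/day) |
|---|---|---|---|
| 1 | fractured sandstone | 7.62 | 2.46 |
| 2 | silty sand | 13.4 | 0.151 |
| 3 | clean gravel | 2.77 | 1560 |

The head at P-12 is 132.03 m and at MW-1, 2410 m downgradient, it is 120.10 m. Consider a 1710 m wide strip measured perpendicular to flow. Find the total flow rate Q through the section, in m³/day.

Flow is parallel to layering, so each bed carries its own Darcy discharge and the transmissivities add.
Σ(K_i·b_i) = 2.46×7.62 + 0.151×13.4 + 1560×2.77 = 4342 m²/day.
Hydraulic gradient i = (132.03 − 120.10) / 2410 = 11.93 / 2410 = 0.004950.
Q = Σ(K_i·b_i) · W · i = 4342 × 1710 × 0.004950 = 36754 m³/day.

36800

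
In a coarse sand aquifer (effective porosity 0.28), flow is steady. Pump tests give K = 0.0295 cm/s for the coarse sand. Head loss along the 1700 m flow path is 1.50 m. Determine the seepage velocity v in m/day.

Convert K: 0.0295 cm/s × 864 = 25.49 m/day.
Hydraulic gradient i = Δh / L = 1.50 / 1700 = 0.0008824.
Darcy flux q = K · i = 25.49 × 0.0008824 = 0.02249 m/day.
Seepage velocity v = q / n_e = 0.02249 / 0.28 = 0.08032 m/day.

0.0803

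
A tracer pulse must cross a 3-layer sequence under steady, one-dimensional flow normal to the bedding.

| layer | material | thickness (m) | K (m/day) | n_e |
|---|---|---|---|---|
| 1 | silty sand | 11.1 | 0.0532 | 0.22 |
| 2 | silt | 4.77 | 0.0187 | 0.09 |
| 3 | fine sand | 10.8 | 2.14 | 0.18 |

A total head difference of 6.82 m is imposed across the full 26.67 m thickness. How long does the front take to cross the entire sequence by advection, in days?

331

With flow normal to the layers, continuity requires the same specific discharge q through every layer.
Σ(b_i/K_i) = 11.1/0.0532 + 4.77/0.0187 + 10.8/2.14 = 468.8 d.
q = Δh / Σ(b_i/K_i) = 6.82 / 468.8 = 0.01455 m/day.
In each layer the seepage velocity is v_i = q/n_i, so the layer transit time is t_i = b_i·n_i / q:
  layer 1 (silty sand): t_1 = 11.1 × 0.22 / 0.01455 = 167.9 d
  layer 2 (silt): t_2 = 4.77 × 0.09 / 0.01455 = 29.51 d
  layer 3 (fine sand): t_3 = 10.8 × 0.18 / 0.01455 = 133.6 d
Total t = Σ t_i = 331.0 days.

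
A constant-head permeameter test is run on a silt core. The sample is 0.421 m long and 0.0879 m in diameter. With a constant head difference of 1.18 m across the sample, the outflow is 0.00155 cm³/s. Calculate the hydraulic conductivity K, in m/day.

0.00787

Cross-sectional area A = π·(d/2)² = π × (0.0879/2)² = 0.006068 m².
Convert discharge: 0.00155 cm³/s = 1.550e-09 m³/s.
Darcy's law rearranged: K = Q·L / (A·Δh) = 1.550e-09 × 0.421 / (0.006068 × 1.18) = 9.113e-08 m/s = 0.007874 m/day.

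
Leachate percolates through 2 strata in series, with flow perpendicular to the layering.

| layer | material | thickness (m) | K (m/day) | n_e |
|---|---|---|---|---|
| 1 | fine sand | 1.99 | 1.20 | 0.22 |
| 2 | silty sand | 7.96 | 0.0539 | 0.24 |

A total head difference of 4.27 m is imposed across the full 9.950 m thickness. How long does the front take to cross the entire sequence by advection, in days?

82.1

With flow normal to the layers, continuity requires the same specific discharge q through every layer.
Σ(b_i/K_i) = 1.99/1.20 + 7.96/0.0539 = 149.3 d.
q = Δh / Σ(b_i/K_i) = 4.27 / 149.3 = 0.02859 m/day.
In each layer the seepage velocity is v_i = q/n_i, so the layer transit time is t_i = b_i·n_i / q:
  layer 1 (fine sand): t_1 = 1.99 × 0.22 / 0.02859 = 15.31 d
  layer 2 (silty sand): t_2 = 7.96 × 0.24 / 0.02859 = 66.81 d
Total t = Σ t_i = 82.13 days.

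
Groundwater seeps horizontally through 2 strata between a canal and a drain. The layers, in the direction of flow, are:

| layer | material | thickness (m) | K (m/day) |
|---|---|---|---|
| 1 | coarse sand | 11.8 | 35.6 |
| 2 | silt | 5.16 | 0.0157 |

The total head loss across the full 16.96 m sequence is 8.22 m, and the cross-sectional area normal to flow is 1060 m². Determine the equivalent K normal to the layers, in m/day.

0.0516

Flow is perpendicular to layering, so the layers act in series and the equivalent K is the thickness-weighted harmonic mean.
Total thickness L = 11.8 + 5.16 = 16.96 m.
Σ(b_i/K_i) = 11.8/35.6 + 5.16/0.0157 = 329.0 d.
K_eq = L / Σ(b_i/K_i) = 16.96 / 329.0 = 0.05155 m/day.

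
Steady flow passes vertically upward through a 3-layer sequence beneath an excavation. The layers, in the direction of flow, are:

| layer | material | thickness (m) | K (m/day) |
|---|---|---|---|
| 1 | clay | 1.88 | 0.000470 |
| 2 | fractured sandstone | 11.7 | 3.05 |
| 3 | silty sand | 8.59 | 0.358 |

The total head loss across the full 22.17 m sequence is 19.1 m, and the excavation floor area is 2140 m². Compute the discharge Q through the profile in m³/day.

Flow is perpendicular to layering, so the layers act in series and the equivalent K is the thickness-weighted harmonic mean.
Total thickness L = 1.88 + 11.7 + 8.59 = 22.17 m.
Σ(b_i/K_i) = 1.88/0.000470 + 11.7/3.05 + 8.59/0.358 = 4028 d.
K_eq = L / Σ(b_i/K_i) = 22.17 / 4028 = 0.005504 m/day.
Q = K_eq · A · (Δh/L) = 0.005504 × 2140 × (19.1/22.17) = 10.15 m³/day.

10.1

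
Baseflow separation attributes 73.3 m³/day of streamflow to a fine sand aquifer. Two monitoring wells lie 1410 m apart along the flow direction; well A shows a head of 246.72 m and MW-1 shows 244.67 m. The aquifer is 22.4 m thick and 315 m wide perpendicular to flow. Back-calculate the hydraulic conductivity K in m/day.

Cross-sectional area A = 315 × 22.4 = 7056 m².
Hydraulic gradient i = (246.72 − 244.67) / 1410 = 2.05 / 1410 = 0.001454.
From Q = K·A·i, K = Q / (A·i) = 73.3 / (7056 × 0.001454) = 7.145 m/day.

7.15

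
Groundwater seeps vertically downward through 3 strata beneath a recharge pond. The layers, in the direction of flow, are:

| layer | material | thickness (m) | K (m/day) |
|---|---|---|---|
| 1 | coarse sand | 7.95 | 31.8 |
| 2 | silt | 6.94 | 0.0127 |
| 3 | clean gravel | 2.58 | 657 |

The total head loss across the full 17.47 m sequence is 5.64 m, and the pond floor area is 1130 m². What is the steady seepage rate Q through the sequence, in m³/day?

11.7

Flow is perpendicular to layering, so the layers act in series and the equivalent K is the thickness-weighted harmonic mean.
Total thickness L = 7.95 + 6.94 + 2.58 = 17.47 m.
Σ(b_i/K_i) = 7.95/31.8 + 6.94/0.0127 + 2.58/657 = 546.7 d.
K_eq = L / Σ(b_i/K_i) = 17.47 / 546.7 = 0.03195 m/day.
Q = K_eq · A · (Δh/L) = 0.03195 × 1130 × (5.64/17.47) = 11.66 m³/day.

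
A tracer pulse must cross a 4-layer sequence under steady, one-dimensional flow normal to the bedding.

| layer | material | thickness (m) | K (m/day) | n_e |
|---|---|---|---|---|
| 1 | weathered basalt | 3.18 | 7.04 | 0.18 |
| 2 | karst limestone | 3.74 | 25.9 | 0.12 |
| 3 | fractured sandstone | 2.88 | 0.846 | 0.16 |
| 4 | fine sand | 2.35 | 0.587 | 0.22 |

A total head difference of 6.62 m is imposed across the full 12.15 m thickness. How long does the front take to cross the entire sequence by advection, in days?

2.42

With flow normal to the layers, continuity requires the same specific discharge q through every layer.
Σ(b_i/K_i) = 3.18/7.04 + 3.74/25.9 + 2.88/0.846 + 2.35/0.587 = 8.004 d.
q = Δh / Σ(b_i/K_i) = 6.62 / 8.004 = 0.8271 m/day.
In each layer the seepage velocity is v_i = q/n_i, so the layer transit time is t_i = b_i·n_i / q:
  layer 1 (weathered basalt): t_1 = 3.18 × 0.18 / 0.8271 = 0.6920 d
  layer 2 (karst limestone): t_2 = 3.74 × 0.12 / 0.8271 = 0.5426 d
  layer 3 (fractured sandstone): t_3 = 2.88 × 0.16 / 0.8271 = 0.5571 d
  layer 4 (fine sand): t_4 = 2.35 × 0.22 / 0.8271 = 0.6251 d
Total t = Σ t_i = 2.417 days.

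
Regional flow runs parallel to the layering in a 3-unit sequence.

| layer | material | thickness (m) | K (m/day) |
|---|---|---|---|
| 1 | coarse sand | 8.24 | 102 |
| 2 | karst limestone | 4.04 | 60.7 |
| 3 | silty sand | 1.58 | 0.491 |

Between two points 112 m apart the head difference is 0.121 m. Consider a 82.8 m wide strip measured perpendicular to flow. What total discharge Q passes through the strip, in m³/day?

97.2

Flow is parallel to layering, so each bed carries its own Darcy discharge and the transmissivities add.
Σ(K_i·b_i) = 102×8.24 + 60.7×4.04 + 0.491×1.58 = 1086 m²/day.
Hydraulic gradient i = Δh / L = 0.121 / 112 = 0.001080.
Q = Σ(K_i·b_i) · W · i = 1086 × 82.8 × 0.001080 = 97.19 m³/day.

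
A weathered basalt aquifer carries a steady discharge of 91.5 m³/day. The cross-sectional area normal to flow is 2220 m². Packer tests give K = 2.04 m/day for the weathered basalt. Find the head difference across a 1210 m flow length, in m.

24.4

From Q = K·A·i, i = Q / (K·A) = 91.5 / (2.040 × 2220) = 0.02020.
Head loss Δh = i · L = 0.02020 × 1210 = 24.45 m.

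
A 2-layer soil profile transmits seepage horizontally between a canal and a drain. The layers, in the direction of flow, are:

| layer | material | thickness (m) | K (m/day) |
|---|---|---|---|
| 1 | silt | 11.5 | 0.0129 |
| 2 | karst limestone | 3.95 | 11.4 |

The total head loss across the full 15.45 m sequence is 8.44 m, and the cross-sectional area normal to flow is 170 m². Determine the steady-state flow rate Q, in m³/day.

1.61

Flow is perpendicular to layering, so the layers act in series and the equivalent K is the thickness-weighted harmonic mean.
Total thickness L = 11.5 + 3.95 = 15.45 m.
Σ(b_i/K_i) = 11.5/0.0129 + 3.95/11.4 = 891.8 d.
K_eq = L / Σ(b_i/K_i) = 15.45 / 891.8 = 0.01732 m/day.
Q = K_eq · A · (Δh/L) = 0.01732 × 170 × (8.44/15.45) = 1.609 m³/day.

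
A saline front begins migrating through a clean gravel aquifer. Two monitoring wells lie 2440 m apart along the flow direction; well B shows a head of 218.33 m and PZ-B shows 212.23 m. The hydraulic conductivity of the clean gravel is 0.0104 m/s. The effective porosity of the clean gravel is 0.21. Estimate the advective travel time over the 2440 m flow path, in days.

Convert K: 0.0104 m/s × 86400 = 898.6 m/day.
Hydraulic gradient i = (218.33 − 212.23) / 2440 = 6.1 / 2440 = 0.002500.
Darcy flux q = K · i = 898.6 × 0.002500 = 2.246 m/day.
Seepage velocity v = q / n_e = 2.246 / 0.21 = 10.70 m/day.
Travel time t = L / v = 2440 / 10.70 = 228.1 days.

228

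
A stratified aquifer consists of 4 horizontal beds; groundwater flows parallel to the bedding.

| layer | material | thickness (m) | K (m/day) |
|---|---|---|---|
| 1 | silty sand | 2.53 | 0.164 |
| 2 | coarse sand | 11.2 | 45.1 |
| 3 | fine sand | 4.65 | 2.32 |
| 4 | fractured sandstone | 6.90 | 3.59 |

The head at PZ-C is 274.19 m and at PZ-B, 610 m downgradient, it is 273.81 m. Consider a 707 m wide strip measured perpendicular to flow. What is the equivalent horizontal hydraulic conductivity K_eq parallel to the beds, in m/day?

21.4

Flow is parallel to layering, so each bed carries its own Darcy discharge and the transmissivities add.
Σ(K_i·b_i) = 0.164×2.53 + 45.1×11.2 + 2.32×4.65 + 3.59×6.90 = 541.1 m²/day.
Total thickness b = 25.28 m, so K_eq = Σ(K_i·b_i)/b = 21.40 m/day.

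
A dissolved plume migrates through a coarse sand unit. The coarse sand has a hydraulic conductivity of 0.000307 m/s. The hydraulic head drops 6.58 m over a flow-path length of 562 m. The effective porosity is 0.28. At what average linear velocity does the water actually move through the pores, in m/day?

1.11

Convert K: 0.000307 m/s × 86400 = 26.52 m/day.
Hydraulic gradient i = Δh / L = 6.58 / 562 = 0.01171.
Darcy flux q = K · i = 26.52 × 0.01171 = 0.3106 m/day.
Seepage velocity v = q / n_e = 0.3106 / 0.28 = 1.109 m/day.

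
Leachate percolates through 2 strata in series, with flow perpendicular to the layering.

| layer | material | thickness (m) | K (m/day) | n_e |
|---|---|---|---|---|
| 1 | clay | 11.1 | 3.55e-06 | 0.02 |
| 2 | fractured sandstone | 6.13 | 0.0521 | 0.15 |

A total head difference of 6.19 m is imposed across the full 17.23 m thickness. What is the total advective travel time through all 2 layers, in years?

1580

With flow normal to the layers, continuity requires the same specific discharge q through every layer.
Σ(b_i/K_i) = 11.1/3.55e-06 + 6.13/0.0521 = 3.127e+06 d.
q = Δh / Σ(b_i/K_i) = 6.19 / 3.127e+06 = 1.980e-06 m/day.
In each layer the seepage velocity is v_i = q/n_i, so the layer transit time is t_i = b_i·n_i / q:
  layer 1 (clay): t_1 = 11.1 × 0.02 / 1.980e-06 = 1.121e+05 d
  layer 2 (fractured sandstone): t_2 = 6.13 × 0.15 / 1.980e-06 = 4.645e+05 d
Total t = Σ t_i = 5.766e+05 days = 1579 years.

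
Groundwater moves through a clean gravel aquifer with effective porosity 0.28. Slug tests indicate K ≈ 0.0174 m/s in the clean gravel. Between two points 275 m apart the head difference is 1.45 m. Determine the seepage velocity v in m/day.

28.3

Convert K: 0.0174 m/s × 86400 = 1503 m/day.
Hydraulic gradient i = Δh / L = 1.45 / 275 = 0.005273.
Darcy flux q = K · i = 1503 × 0.005273 = 7.927 m/day.
Seepage velocity v = q / n_e = 7.927 / 0.28 = 28.31 m/day.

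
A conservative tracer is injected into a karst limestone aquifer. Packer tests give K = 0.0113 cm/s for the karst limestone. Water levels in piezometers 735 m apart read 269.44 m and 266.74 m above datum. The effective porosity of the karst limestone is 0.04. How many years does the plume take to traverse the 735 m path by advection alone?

Convert K: 0.0113 cm/s × 864 = 9.763 m/day.
Hydraulic gradient i = (269.44 − 266.74) / 735 = 2.7 / 735 = 0.003673.
Darcy flux q = K · i = 9.763 × 0.003673 = 0.03586 m/day.
Seepage velocity v = q / n_e = 0.03586 / 0.04 = 0.8966 m/day.
Travel time t = L / v = 735 / 0.8966 = 819.7 days = 2.244 years.

2.24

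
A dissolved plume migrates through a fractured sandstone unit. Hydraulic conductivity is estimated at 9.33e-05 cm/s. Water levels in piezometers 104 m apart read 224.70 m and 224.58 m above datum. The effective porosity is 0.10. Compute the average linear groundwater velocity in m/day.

0.000930

Convert K: 9.33e-05 cm/s × 864 = 0.08061 m/day.
Hydraulic gradient i = (224.70 − 224.58) / 104 = 0.12 / 104 = 0.001154.
Darcy flux q = K · i = 0.08061 × 0.001154 = 9.301e-05 m/day.
Seepage velocity v = q / n_e = 9.301e-05 / 0.10 = 0.0009301 m/day.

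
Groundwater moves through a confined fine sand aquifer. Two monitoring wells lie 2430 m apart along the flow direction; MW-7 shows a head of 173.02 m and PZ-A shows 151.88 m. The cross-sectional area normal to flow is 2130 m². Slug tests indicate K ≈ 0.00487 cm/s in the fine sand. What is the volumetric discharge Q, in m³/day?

Convert K: 0.00487 cm/s × 864 = 4.208 m/day.
Hydraulic gradient i = (173.02 − 151.88) / 2430 = 21.14 / 2430 = 0.008700.
Darcy's law: Q = K · A · i = 4.208 × 2130 × 0.008700 = 77.97 m³/day.

78.0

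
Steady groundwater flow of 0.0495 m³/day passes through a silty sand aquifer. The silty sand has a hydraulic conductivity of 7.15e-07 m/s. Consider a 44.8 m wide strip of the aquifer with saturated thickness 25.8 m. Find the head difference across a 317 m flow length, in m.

Convert K: 7.15e-07 m/s × 86400 = 0.06178 m/day.
Cross-sectional area A = 44.8 × 25.8 = 1156 m².
From Q = K·A·i, i = Q / (K·A) = 0.0495 / (0.06178 × 1156) = 0.0006932.
Head loss Δh = i · L = 0.0006932 × 317 = 0.2198 m.

0.220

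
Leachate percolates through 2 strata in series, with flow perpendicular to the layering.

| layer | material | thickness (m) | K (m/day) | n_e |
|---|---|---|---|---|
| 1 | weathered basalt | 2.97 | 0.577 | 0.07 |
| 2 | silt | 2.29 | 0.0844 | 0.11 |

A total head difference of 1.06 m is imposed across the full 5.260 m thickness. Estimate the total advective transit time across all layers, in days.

With flow normal to the layers, continuity requires the same specific discharge q through every layer.
Σ(b_i/K_i) = 2.97/0.577 + 2.29/0.0844 = 32.28 d.
q = Δh / Σ(b_i/K_i) = 1.06 / 32.28 = 0.03284 m/day.
In each layer the seepage velocity is v_i = q/n_i, so the layer transit time is t_i = b_i·n_i / q:
  layer 1 (weathered basalt): t_1 = 2.97 × 0.07 / 0.03284 = 6.331 d
  layer 2 (silt): t_2 = 2.29 × 0.11 / 0.03284 = 7.671 d
Total t = Σ t_i = 14.00 days.

14.0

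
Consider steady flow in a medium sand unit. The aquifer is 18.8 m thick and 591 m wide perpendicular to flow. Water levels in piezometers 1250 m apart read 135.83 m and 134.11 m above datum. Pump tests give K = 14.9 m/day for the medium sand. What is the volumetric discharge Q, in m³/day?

228

Cross-sectional area A = 591 × 18.8 = 11111 m².
Hydraulic gradient i = (135.83 − 134.11) / 1250 = 1.72 / 1250 = 0.001376.
Darcy's law: Q = K · A · i = 14.90 × 11111 × 0.001376 = 227.8 m³/day.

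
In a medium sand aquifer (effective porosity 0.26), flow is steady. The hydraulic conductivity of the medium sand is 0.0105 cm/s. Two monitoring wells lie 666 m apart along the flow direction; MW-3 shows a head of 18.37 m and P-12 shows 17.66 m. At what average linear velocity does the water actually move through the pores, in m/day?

0.0372

Convert K: 0.0105 cm/s × 864 = 9.072 m/day.
Hydraulic gradient i = (18.37 − 17.66) / 666 = 0.71 / 666 = 0.001066.
Darcy flux q = K · i = 9.072 × 0.001066 = 0.009671 m/day.
Seepage velocity v = q / n_e = 0.009671 / 0.26 = 0.03720 m/day.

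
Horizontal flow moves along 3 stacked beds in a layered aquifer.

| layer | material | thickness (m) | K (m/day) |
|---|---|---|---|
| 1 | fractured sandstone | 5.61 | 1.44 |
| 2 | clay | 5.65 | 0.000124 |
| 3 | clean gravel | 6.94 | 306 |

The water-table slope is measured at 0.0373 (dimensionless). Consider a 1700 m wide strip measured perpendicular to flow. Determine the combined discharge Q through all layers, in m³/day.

Flow is parallel to layering, so each bed carries its own Darcy discharge and the transmissivities add.
Σ(K_i·b_i) = 1.44×5.61 + 0.000124×5.65 + 306×6.94 = 2132 m²/day.
Hydraulic gradient i = 0.0373.
Q = Σ(K_i·b_i) · W · i = 2132 × 1700 × 0.03730 = 1.352e+05 m³/day.

135000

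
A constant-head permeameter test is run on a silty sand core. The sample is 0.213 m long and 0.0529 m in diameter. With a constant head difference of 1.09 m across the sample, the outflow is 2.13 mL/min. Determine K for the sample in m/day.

Cross-sectional area A = π·(d/2)² = π × (0.0529/2)² = 0.002198 m².
Convert discharge: 2.13 mL/min = 3.550e-08 m³/s.
Darcy's law rearranged: K = Q·L / (A·Δh) = 3.550e-08 × 0.213 / (0.002198 × 1.09) = 3.156e-06 m/s = 0.2727 m/day.

0.273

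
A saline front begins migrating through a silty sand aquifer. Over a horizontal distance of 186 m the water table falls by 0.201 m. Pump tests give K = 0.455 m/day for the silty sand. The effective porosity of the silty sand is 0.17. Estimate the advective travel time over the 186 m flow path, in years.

Hydraulic gradient i = Δh / L = 0.201 / 186 = 0.001081.
Darcy flux q = K · i = 0.4550 × 0.001081 = 0.0004917 m/day.
Seepage velocity v = q / n_e = 0.0004917 / 0.17 = 0.002892 m/day.
Travel time t = L / v = 186 / 0.002892 = 64308 days = 176.1 years.

176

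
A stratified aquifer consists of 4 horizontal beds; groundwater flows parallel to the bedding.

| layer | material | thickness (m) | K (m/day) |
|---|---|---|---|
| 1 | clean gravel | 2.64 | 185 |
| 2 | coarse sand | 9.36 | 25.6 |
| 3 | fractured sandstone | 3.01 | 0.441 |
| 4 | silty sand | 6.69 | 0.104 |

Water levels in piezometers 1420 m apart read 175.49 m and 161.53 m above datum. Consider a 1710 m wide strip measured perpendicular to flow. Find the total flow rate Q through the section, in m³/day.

Flow is parallel to layering, so each bed carries its own Darcy discharge and the transmissivities add.
Σ(K_i·b_i) = 185×2.64 + 25.6×9.36 + 0.441×3.01 + 0.104×6.69 = 730.0 m²/day.
Hydraulic gradient i = (175.49 − 161.53) / 1420 = 13.96 / 1420 = 0.009831.
Q = Σ(K_i·b_i) · W · i = 730.0 × 1710 × 0.009831 = 12273 m³/day.

12300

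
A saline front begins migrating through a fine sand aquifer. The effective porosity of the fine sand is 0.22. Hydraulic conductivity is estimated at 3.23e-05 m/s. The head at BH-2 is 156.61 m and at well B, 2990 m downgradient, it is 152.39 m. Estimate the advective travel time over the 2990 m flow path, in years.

457

Convert K: 3.23e-05 m/s × 86400 = 2.791 m/day.
Hydraulic gradient i = (156.61 − 152.39) / 2990 = 4.22 / 2990 = 0.001411.
Darcy flux q = K · i = 2.791 × 0.001411 = 0.003939 m/day.
Seepage velocity v = q / n_e = 0.003939 / 0.22 = 0.01790 m/day.
Travel time t = L / v = 2990 / 0.01790 = 1.670e+05 days = 457.2 years.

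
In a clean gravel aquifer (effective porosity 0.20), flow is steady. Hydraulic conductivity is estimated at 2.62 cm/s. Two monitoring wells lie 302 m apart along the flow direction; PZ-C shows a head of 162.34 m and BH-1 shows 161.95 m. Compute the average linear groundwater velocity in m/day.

Convert K: 2.62 cm/s × 864 = 2264 m/day.
Hydraulic gradient i = (162.34 − 161.95) / 302 = 0.39 / 302 = 0.001291.
Darcy flux q = K · i = 2264 × 0.001291 = 2.923 m/day.
Seepage velocity v = q / n_e = 2.923 / 0.20 = 14.62 m/day.

14.6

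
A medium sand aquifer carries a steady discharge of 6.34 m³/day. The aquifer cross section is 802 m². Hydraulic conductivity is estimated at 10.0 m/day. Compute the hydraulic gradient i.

From Q = K·A·i, i = Q / (K·A) = 6.34 / (10.00 × 802.0) = 0.0007905.

0.000791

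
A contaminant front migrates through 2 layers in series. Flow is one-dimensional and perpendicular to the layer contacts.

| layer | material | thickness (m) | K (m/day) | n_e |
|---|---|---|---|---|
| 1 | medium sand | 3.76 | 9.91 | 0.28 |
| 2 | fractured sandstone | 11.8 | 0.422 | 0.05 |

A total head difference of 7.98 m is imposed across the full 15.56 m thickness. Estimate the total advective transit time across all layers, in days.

5.83

With flow normal to the layers, continuity requires the same specific discharge q through every layer.
Σ(b_i/K_i) = 3.76/9.91 + 11.8/0.422 = 28.34 d.
q = Δh / Σ(b_i/K_i) = 7.98 / 28.34 = 0.2816 m/day.
In each layer the seepage velocity is v_i = q/n_i, so the layer transit time is t_i = b_i·n_i / q:
  layer 1 (medium sand): t_1 = 3.76 × 0.28 / 0.2816 = 3.739 d
  layer 2 (fractured sandstone): t_2 = 11.8 × 0.05 / 0.2816 = 2.095 d
Total t = Σ t_i = 5.835 days.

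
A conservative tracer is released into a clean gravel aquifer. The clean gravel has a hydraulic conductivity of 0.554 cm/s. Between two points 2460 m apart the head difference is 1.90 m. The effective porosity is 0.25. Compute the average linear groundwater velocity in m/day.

Convert K: 0.554 cm/s × 864 = 478.7 m/day.
Hydraulic gradient i = Δh / L = 1.90 / 2460 = 0.0007724.
Darcy flux q = K · i = 478.7 × 0.0007724 = 0.3697 m/day.
Seepage velocity v = q / n_e = 0.3697 / 0.25 = 1.479 m/day.

1.48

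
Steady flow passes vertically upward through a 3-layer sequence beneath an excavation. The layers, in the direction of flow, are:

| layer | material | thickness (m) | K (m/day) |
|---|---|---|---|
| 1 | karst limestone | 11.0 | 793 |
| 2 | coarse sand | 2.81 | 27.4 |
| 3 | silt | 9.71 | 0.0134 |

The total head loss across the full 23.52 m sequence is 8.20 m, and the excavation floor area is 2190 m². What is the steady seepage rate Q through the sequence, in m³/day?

24.8

Flow is perpendicular to layering, so the layers act in series and the equivalent K is the thickness-weighted harmonic mean.
Total thickness L = 11.0 + 2.81 + 9.71 = 23.52 m.
Σ(b_i/K_i) = 11.0/793 + 2.81/27.4 + 9.71/0.0134 = 724.7 d.
K_eq = L / Σ(b_i/K_i) = 23.52 / 724.7 = 0.03245 m/day.
Q = K_eq · A · (Δh/L) = 0.03245 × 2190 × (8.20/23.52) = 24.78 m³/day.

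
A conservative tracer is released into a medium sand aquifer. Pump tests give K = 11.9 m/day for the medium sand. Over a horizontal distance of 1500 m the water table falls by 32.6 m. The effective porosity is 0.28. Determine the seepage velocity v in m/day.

Hydraulic gradient i = Δh / L = 32.6 / 1500 = 0.02173.
Darcy flux q = K · i = 11.90 × 0.02173 = 0.2586 m/day.
Seepage velocity v = q / n_e = 0.2586 / 0.28 = 0.9237 m/day.

0.924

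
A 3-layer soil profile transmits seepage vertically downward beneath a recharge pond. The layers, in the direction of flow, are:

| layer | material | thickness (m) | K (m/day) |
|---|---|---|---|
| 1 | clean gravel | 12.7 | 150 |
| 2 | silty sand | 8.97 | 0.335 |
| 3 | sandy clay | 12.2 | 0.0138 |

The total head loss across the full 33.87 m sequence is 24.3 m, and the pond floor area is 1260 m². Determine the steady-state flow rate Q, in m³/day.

Flow is perpendicular to layering, so the layers act in series and the equivalent K is the thickness-weighted harmonic mean.
Total thickness L = 12.7 + 8.97 + 12.2 = 33.87 m.
Σ(b_i/K_i) = 12.7/150 + 8.97/0.335 + 12.2/0.0138 = 910.9 d.
K_eq = L / Σ(b_i/K_i) = 33.87 / 910.9 = 0.03718 m/day.
Q = K_eq · A · (Δh/L) = 0.03718 × 1260 × (24.3/33.87) = 33.61 m³/day.

33.6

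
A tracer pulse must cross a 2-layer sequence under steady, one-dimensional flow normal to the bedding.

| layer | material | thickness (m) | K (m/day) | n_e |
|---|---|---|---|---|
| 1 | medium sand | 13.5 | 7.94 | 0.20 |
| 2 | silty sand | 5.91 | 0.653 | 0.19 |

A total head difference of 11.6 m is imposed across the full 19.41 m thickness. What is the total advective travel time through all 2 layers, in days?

3.54

With flow normal to the layers, continuity requires the same specific discharge q through every layer.
Σ(b_i/K_i) = 13.5/7.94 + 5.91/0.653 = 10.75 d.
q = Δh / Σ(b_i/K_i) = 11.6 / 10.75 = 1.079 m/day.
In each layer the seepage velocity is v_i = q/n_i, so the layer transit time is t_i = b_i·n_i / q:
  layer 1 (medium sand): t_1 = 13.5 × 0.20 / 1.079 = 2.502 d
  layer 2 (silty sand): t_2 = 5.91 × 0.19 / 1.079 = 1.041 d
Total t = Σ t_i = 3.543 days.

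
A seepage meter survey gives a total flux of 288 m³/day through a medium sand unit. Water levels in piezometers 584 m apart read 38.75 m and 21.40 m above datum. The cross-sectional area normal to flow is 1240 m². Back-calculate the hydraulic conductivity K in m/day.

7.82

Hydraulic gradient i = (38.75 − 21.40) / 584 = 17.35 / 584 = 0.02971.
From Q = K·A·i, K = Q / (A·i) = 288 / (1240 × 0.02971) = 7.818 m/day.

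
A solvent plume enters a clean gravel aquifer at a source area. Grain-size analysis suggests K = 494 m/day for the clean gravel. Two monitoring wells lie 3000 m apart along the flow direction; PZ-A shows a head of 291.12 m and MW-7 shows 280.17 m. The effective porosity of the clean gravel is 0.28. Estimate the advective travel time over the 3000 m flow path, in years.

Hydraulic gradient i = (291.12 − 280.17) / 3000 = 10.95 / 3000 = 0.003650.
Darcy flux q = K · i = 494.0 × 0.003650 = 1.803 m/day.
Seepage velocity v = q / n_e = 1.803 / 0.28 = 6.440 m/day.
Travel time t = L / v = 3000 / 6.440 = 465.9 days = 1.275 years.

1.28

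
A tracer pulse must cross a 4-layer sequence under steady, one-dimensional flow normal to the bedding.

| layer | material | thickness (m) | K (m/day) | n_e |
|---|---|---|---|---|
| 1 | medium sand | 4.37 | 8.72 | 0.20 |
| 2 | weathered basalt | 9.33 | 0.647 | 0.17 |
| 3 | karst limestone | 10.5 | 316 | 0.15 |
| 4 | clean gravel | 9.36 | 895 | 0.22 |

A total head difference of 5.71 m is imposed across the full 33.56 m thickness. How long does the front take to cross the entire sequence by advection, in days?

With flow normal to the layers, continuity requires the same specific discharge q through every layer.
Σ(b_i/K_i) = 4.37/8.72 + 9.33/0.647 + 10.5/316 + 9.36/895 = 14.97 d.
q = Δh / Σ(b_i/K_i) = 5.71 / 14.97 = 0.3816 m/day.
In each layer the seepage velocity is v_i = q/n_i, so the layer transit time is t_i = b_i·n_i / q:
  layer 1 (medium sand): t_1 = 4.37 × 0.20 / 0.3816 = 2.291 d
  layer 2 (weathered basalt): t_2 = 9.33 × 0.17 / 0.3816 = 4.157 d
  layer 3 (karst limestone): t_3 = 10.5 × 0.15 / 0.3816 = 4.128 d
  layer 4 (clean gravel): t_4 = 9.36 × 0.22 / 0.3816 = 5.397 d
Total t = Σ t_i = 15.97 days.

16.0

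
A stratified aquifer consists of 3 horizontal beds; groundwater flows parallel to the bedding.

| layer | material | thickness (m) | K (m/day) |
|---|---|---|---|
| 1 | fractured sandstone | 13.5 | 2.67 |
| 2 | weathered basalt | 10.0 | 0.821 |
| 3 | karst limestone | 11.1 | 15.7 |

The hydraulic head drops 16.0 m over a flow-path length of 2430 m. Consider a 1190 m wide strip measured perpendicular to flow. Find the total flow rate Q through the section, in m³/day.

1710

Flow is parallel to layering, so each bed carries its own Darcy discharge and the transmissivities add.
Σ(K_i·b_i) = 2.67×13.5 + 0.821×10.0 + 15.7×11.1 = 218.5 m²/day.
Hydraulic gradient i = Δh / L = 16.0 / 2430 = 0.006584.
Q = Σ(K_i·b_i) · W · i = 218.5 × 1190 × 0.006584 = 1712 m³/day.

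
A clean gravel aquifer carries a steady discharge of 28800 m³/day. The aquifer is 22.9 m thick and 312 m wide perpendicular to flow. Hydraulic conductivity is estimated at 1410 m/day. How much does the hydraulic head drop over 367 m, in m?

1.05

Cross-sectional area A = 312 × 22.9 = 7145 m².
From Q = K·A·i, i = Q / (K·A) = 28800 / (1410 × 7145) = 0.002859.
Head loss Δh = i · L = 0.002859 × 367 = 1.049 m.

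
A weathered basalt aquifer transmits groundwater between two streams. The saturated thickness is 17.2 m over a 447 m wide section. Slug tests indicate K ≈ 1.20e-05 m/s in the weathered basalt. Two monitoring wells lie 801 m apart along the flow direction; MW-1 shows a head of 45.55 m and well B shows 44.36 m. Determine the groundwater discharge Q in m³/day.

Convert K: 1.20e-05 m/s × 86400 = 1.037 m/day.
Cross-sectional area A = 447 × 17.2 = 7688 m².
Hydraulic gradient i = (45.55 − 44.36) / 801 = 1.19 / 801 = 0.001486.
Darcy's law: Q = K · A · i = 1.037 × 7688 × 0.001486 = 11.84 m³/day.

11.8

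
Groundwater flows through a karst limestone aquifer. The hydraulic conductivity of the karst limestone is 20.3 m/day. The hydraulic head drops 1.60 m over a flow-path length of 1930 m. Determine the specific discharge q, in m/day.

0.0168

Hydraulic gradient i = Δh / L = 1.60 / 1930 = 0.0008290.
Specific discharge q = K · i = 20.30 × 0.0008290 = 0.01683 m/day.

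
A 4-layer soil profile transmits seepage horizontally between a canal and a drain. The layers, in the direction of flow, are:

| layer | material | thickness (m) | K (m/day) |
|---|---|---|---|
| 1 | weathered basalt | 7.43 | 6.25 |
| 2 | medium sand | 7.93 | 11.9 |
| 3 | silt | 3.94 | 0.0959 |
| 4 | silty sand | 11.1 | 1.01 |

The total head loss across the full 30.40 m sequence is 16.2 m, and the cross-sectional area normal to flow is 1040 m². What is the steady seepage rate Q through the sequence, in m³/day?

Flow is perpendicular to layering, so the layers act in series and the equivalent K is the thickness-weighted harmonic mean.
Total thickness L = 7.43 + 7.93 + 3.94 + 11.1 = 30.40 m.
Σ(b_i/K_i) = 7.43/6.25 + 7.93/11.9 + 3.94/0.0959 + 11.1/1.01 = 53.93 d.
K_eq = L / Σ(b_i/K_i) = 30.40 / 53.93 = 0.5637 m/day.
Q = K_eq · A · (Δh/L) = 0.5637 × 1040 × (16.2/30.40) = 312.4 m³/day.

312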